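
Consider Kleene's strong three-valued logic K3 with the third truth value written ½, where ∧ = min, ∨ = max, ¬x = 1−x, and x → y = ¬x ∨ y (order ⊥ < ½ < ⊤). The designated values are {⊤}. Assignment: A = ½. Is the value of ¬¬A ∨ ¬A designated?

No

¬A = ¬½ = ½
¬¬A = ¬½ = ½
¬A = ¬½ = ½
¬¬A ∨ ¬A = ½ ∨ ½ = ½
½ ∉ {⊤}.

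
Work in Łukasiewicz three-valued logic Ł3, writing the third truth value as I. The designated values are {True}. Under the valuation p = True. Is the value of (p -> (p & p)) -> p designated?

Yes

p & p = True & True = True
p -> (p & p) = True -> True = True
(p -> (p & p)) -> p = True -> True = True
True ∈ {True}.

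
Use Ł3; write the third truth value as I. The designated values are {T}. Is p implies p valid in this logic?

Yes

Every assignment of p over {T, I, F} gives a value in {T}.
In particular, with p=I: p implies p = T.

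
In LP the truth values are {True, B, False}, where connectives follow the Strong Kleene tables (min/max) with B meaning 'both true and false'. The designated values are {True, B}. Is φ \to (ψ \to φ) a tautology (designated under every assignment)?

Every assignment of φ, ψ over {True, B, False} gives a value in {True, B}.
In particular, with φ=B, ψ=B: φ \to (ψ \to φ) = B.

Yes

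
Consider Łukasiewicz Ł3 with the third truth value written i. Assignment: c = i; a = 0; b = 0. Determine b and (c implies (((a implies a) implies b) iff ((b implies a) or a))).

a implies a = 0 implies 0 = 1
(a implies a) implies b = 1 implies 0 = 0
b implies a = 0 implies 0 = 1
(b implies a) or a = 1 or 0 = 1
((a implies a) implies b) iff ((b implies a) or a) = 0 iff 1 = 0
c implies (((a implies a) implies b) iff ((b implies a) or a)) = i implies 0 = i  [min(1, 1−½+0)]
b and (c implies (((a implies a) implies b) iff ((b implies a) or a))) = 0 and i = 0

0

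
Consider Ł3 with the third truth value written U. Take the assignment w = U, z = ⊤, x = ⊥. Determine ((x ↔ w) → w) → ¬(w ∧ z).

x ↔ w = ⊥ ↔ U = U  [1 − |0−½|]
(x ↔ w) → w = U → U = ⊤
w ∧ z = U ∧ ⊤ = U
¬(w ∧ z) = ¬U = U
((x ↔ w) → w) → ¬(w ∧ z) = ⊤ → U = U

U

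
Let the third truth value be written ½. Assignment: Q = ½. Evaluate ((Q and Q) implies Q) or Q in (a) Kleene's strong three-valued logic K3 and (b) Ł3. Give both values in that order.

In Kleene's strong three-valued logic K3: Q and Q = ½ and ½ = ½
(Q and Q) implies Q = ½ implies ½ = ½  [not ½ or ½]
((Q and Q) implies Q) or Q = ½ or ½ = ½
In Ł3: Q and Q = ½ and ½ = ½
(Q and Q) implies Q = ½ implies ½ = True  [min(1, 1−½+½)]
((Q and Q) implies Q) or Q = True or ½ = True
They differ because Kleene's strong three-valued logic K3 and Ł3 treat ½ differently under implication.

½; True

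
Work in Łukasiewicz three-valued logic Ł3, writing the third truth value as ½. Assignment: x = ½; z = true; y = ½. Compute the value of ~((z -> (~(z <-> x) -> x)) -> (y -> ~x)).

false

z <-> x = true <-> ½ = ½  [1 − |1−½|]
~(z <-> x) = ~½ = ½
~(z <-> x) -> x = ½ -> ½ = true
z -> (~(z <-> x) -> x) = true -> true = true
~x = ~½ = ½
y -> ~x = ½ -> ½ = true
(z -> (~(z <-> x) -> x)) -> (y -> ~x) = true -> true = true
~((z -> (~(z <-> x) -> x)) -> (y -> ~x)) = ~true = false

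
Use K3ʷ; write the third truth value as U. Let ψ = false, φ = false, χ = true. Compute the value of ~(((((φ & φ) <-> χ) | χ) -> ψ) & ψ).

true

φ & φ = false & false = false
(φ & φ) <-> χ = false <-> true = false
((φ & φ) <-> χ) | χ = false | true = true
(((φ & φ) <-> χ) | χ) -> ψ = true -> false = false
((((φ & φ) <-> χ) | χ) -> ψ) & ψ = false & false = false
~(((((φ & φ) <-> χ) | χ) -> ψ) & ψ) = ~false = true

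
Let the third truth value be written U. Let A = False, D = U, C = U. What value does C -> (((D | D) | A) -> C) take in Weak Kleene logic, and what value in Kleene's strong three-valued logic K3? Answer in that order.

In Weak Kleene logic: D | D = U | U = U
(D | D) | A = U | False = U
((D | D) | A) -> C = U -> U = U
C -> (((D | D) | A) -> C) = U -> U = U
In Kleene's strong three-valued logic K3: D | D = U | U = U
(D | D) | A = U | False = U
((D | D) | A) -> C = U -> U = U
C -> (((D | D) | A) -> C) = U -> U = U

U; U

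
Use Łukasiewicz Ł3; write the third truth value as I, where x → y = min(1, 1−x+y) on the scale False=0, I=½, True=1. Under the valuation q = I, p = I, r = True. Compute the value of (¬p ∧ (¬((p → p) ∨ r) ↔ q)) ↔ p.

¬p = ¬I = I
p → p = I → I = True  [min(1, 1−½+½)]
(p → p) ∨ r = True ∨ True = True
¬((p → p) ∨ r) = ¬True = False
¬((p → p) ∨ r) ↔ q = False ↔ I = I
¬p ∧ (¬((p → p) ∨ r) ↔ q) = I ∧ I = I
(¬p ∧ (¬((p → p) ∨ r) ↔ q)) ↔ p = I ↔ I = True

True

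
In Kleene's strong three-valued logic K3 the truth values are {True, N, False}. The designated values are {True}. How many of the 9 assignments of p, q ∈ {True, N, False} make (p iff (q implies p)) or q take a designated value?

5

Of the 9 assignments, 5 give a value in {True}.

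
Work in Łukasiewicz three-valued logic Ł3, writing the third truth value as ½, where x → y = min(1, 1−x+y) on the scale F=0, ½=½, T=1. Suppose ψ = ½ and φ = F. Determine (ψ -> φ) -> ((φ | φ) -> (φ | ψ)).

T

ψ -> φ = ½ -> F = ½
φ | φ = F | F = F
φ | ψ = F | ½ = ½
(φ | φ) -> (φ | ψ) = F -> ½ = T
(ψ -> φ) -> ((φ | φ) -> (φ | ψ)) = ½ -> T = T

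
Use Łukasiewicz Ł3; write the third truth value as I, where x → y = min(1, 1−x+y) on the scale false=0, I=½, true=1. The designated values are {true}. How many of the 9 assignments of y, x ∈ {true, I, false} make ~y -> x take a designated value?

6

Of the 9 assignments, 6 give a value in {true}.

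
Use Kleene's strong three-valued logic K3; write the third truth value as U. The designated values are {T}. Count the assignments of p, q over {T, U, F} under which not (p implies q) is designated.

Designated under: (p=T, q=F).

1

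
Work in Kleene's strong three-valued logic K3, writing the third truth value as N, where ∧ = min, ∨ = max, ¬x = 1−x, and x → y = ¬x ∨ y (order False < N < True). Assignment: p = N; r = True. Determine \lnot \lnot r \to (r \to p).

N

\lnot r = \lnot True = False
\lnot \lnot r = \lnot False = True
r \to p = True \to N = N  [\lnot True \lor N]
\lnot \lnot r \to (r \to p) = True \to N = N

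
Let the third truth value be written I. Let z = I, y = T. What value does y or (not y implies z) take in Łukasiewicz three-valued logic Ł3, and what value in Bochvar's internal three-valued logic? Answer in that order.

T; I

In Łukasiewicz three-valued logic Ł3: not y = not T = F
not y implies z = F implies I = T
y or (not y implies z) = T or T = T
In Bochvar's internal three-valued logic: not y = not T = F
not y implies z = F implies I = I  [any arg is the third value ⇒ result is the third value]
y or (not y implies z) = T or I = I
They differ because Łukasiewicz three-valued logic Ł3 and Bochvar's internal three-valued logic treat I differently under the binary connectives.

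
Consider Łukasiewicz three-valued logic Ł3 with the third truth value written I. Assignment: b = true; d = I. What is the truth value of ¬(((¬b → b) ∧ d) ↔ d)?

false

¬b = ¬true = false
¬b → b = false → true = true
(¬b → b) ∧ d = true ∧ I = I
((¬b → b) ∧ d) ↔ d = I ↔ I = true  [1 − |½−½|]
¬(((¬b → b) ∧ d) ↔ d) = ¬true = false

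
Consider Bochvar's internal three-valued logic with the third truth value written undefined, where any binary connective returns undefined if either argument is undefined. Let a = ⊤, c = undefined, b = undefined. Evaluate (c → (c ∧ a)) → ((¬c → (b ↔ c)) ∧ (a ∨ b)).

undefined

c ∧ a = undefined ∧ ⊤ = undefined
c → (c ∧ a) = undefined → undefined = undefined  [any arg is the third value ⇒ result is the third value]
¬c = ¬undefined = undefined
b ↔ c = undefined ↔ undefined = undefined
¬c → (b ↔ c) = undefined → undefined = undefined
a ∨ b = ⊤ ∨ undefined = undefined
(¬c → (b ↔ c)) ∧ (a ∨ b) = undefined ∧ undefined = undefined
(c → (c ∧ a)) → ((¬c → (b ↔ c)) ∧ (a ∨ b)) = undefined → undefined = undefined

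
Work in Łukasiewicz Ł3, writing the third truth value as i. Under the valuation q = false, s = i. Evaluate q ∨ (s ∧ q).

s ∧ q = i ∧ false = false
q ∨ (s ∧ q) = false ∨ false = false

false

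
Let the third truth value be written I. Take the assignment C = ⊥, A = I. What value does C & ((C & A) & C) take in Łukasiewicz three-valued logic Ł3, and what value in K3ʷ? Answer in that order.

⊥; I

In Łukasiewicz three-valued logic Ł3: C & A = ⊥ & I = ⊥
(C & A) & C = ⊥ & ⊥ = ⊥
C & ((C & A) & C) = ⊥ & ⊥ = ⊥
In K3ʷ: C & A = ⊥ & I = I
(C & A) & C = I & ⊥ = I
C & ((C & A) & C) = ⊥ & I = I
They differ because Łukasiewicz three-valued logic Ł3 and K3ʷ treat I differently under the binary connectives.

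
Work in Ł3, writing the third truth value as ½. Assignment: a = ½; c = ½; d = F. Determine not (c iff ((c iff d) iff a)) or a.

½

c iff d = ½ iff F = ½  [1 − |½−0|]
(c iff d) iff a = ½ iff ½ = T
c iff ((c iff d) iff a) = ½ iff T = ½
not (c iff ((c iff d) iff a)) = not ½ = ½
not (c iff ((c iff d) iff a)) or a = ½ or ½ = ½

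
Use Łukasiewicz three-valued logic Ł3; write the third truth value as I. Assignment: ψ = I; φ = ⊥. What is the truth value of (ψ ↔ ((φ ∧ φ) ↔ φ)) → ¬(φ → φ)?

φ ∧ φ = ⊥ ∧ ⊥ = ⊥
(φ ∧ φ) ↔ φ = ⊥ ↔ ⊥ = ⊤
ψ ↔ ((φ ∧ φ) ↔ φ) = I ↔ ⊤ = I  [1 − |½−1|]
φ → φ = ⊥ → ⊥ = ⊤
¬(φ → φ) = ¬⊤ = ⊥
(ψ ↔ ((φ ∧ φ) ↔ φ)) → ¬(φ → φ) = I → ⊥ = I

I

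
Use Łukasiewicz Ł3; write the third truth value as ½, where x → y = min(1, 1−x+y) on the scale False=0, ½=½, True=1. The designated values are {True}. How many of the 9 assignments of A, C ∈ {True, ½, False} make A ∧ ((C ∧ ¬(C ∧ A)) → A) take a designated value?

Designated under: (A=True, C=True); (A=True, C=½); (A=True, C=False).

3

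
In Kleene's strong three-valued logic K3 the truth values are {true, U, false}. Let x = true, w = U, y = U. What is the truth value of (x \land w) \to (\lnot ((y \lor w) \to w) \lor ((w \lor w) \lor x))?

x \land w = true \land U = U
y \lor w = U \lor U = U
(y \lor w) \to w = U \to U = U  [\lnot U \lor U]
\lnot ((y \lor w) \to w) = \lnot U = U
w \lor w = U \lor U = U
(w \lor w) \lor x = U \lor true = true
\lnot ((y \lor w) \to w) \lor ((w \lor w) \lor x) = U \lor true = true
(x \land w) \to (\lnot ((y \lor w) \to w) \lor ((w \lor w) \lor x)) = U \to true = true

true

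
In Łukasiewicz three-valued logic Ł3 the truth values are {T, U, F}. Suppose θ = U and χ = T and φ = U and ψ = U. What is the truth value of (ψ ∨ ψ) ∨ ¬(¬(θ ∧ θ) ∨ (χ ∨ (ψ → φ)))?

ψ ∨ ψ = U ∨ U = U
θ ∧ θ = U ∧ U = U
¬(θ ∧ θ) = ¬U = U
ψ → φ = U → U = T  [min(1, 1−½+½)]
χ ∨ (ψ → φ) = T ∨ T = T
¬(θ ∧ θ) ∨ (χ ∨ (ψ → φ)) = U ∨ T = T
¬(¬(θ ∧ θ) ∨ (χ ∨ (ψ → φ))) = ¬T = F
(ψ ∨ ψ) ∨ ¬(¬(θ ∧ θ) ∨ (χ ∨ (ψ → φ))) = U ∨ F = U

U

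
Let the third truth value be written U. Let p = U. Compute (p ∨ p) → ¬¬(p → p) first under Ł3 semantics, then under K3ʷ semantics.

In Ł3: p ∨ p = U ∨ U = U
p → p = U → U = 1  [min(1, 1−½+½)]
¬(p → p) = ¬1 = 0
¬¬(p → p) = ¬0 = 1
(p ∨ p) → ¬¬(p → p) = U → 1 = 1
In K3ʷ: p ∨ p = U ∨ U = U
p → p = U → U = U  [any arg is the third value ⇒ result is the third value]
¬(p → p) = ¬U = U
¬¬(p → p) = ¬U = U
(p ∨ p) → ¬¬(p → p) = U → U = U
They differ because Ł3 and K3ʷ treat U differently under the binary connectives.

1; U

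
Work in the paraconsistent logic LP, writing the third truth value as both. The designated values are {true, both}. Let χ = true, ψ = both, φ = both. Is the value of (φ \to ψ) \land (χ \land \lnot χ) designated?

No

φ \to ψ = both \to both = both  [\lnot both \lor both]
\lnot χ = \lnot true = false
χ \land \lnot χ = true \land false = false
(φ \to ψ) \land (χ \land \lnot χ) = both \land false = false
false ∉ {true, both}.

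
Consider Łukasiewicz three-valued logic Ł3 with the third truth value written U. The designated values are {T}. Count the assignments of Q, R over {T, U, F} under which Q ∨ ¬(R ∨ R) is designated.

Of the 9 assignments, 5 give a value in {T}.

5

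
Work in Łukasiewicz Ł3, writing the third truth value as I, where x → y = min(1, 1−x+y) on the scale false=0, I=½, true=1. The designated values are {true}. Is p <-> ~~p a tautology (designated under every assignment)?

Every assignment of p over {true, I, false} gives a value in {true}.
In particular, with p=I: p <-> ~~p = true.

Yes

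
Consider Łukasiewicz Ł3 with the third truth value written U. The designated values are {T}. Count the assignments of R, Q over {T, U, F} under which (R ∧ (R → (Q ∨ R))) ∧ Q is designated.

1

Designated under: (R=T, Q=T).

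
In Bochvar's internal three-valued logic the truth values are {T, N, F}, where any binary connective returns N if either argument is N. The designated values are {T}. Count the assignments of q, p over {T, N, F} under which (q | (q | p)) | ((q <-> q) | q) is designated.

4

Designated under: (q=T, p=T); (q=T, p=F); (q=F, p=T); (q=F, p=F).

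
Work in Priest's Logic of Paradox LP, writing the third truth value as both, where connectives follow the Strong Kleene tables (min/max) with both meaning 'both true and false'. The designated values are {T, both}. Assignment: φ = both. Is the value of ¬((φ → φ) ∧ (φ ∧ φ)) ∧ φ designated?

Yes

φ → φ = both → both = both  [¬both ∨ both]
φ ∧ φ = both ∧ both = both
(φ → φ) ∧ (φ ∧ φ) = both ∧ both = both
¬((φ → φ) ∧ (φ ∧ φ)) = ¬both = both
¬((φ → φ) ∧ (φ ∧ φ)) ∧ φ = both ∧ both = both
both ∈ {T, both}.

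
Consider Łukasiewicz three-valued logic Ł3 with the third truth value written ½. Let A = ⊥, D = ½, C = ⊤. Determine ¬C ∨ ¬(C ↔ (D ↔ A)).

½

¬C = ¬⊤ = ⊥
D ↔ A = ½ ↔ ⊥ = ½  [1 − |½−0|]
C ↔ (D ↔ A) = ⊤ ↔ ½ = ½
¬(C ↔ (D ↔ A)) = ¬½ = ½
¬C ∨ ¬(C ↔ (D ↔ A)) = ⊥ ∨ ½ = ½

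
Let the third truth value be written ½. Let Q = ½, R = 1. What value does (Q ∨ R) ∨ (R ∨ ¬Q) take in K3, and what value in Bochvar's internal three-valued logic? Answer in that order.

In K3: Q ∨ R = ½ ∨ 1 = 1
¬Q = ¬½ = ½
R ∨ ¬Q = 1 ∨ ½ = 1
(Q ∨ R) ∨ (R ∨ ¬Q) = 1 ∨ 1 = 1
In Bochvar's internal three-valued logic: Q ∨ R = ½ ∨ 1 = ½
¬Q = ¬½ = ½
R ∨ ¬Q = 1 ∨ ½ = ½
(Q ∨ R) ∨ (R ∨ ¬Q) = ½ ∨ ½ = ½
They differ because K3 and Bochvar's internal three-valued logic treat ½ differently under the binary connectives.

1; ½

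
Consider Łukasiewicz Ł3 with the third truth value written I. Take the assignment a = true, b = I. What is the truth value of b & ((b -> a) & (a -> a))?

I

b -> a = I -> true = true  [min(1, 1−½+1)]
a -> a = true -> true = true
(b -> a) & (a -> a) = true & true = true
b & ((b -> a) & (a -> a)) = I & true = I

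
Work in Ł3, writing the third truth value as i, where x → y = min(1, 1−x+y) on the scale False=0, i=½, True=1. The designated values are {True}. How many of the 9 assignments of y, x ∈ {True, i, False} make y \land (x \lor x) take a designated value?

Designated under: (y=True, x=True).

1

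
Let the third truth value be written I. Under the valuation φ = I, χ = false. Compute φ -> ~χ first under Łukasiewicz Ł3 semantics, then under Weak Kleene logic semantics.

true; I

In Łukasiewicz Ł3: ~χ = ~false = true
φ -> ~χ = I -> true = true
In Weak Kleene logic: ~χ = ~false = true
φ -> ~χ = I -> true = I  [any arg is the third value ⇒ result is the third value]
They differ because Łukasiewicz Ł3 and Weak Kleene logic treat I differently under the binary connectives.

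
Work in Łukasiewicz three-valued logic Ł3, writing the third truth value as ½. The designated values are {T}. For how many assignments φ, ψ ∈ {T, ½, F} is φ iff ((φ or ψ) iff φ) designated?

Of the 9 assignments, 5 give a value in {T}.

5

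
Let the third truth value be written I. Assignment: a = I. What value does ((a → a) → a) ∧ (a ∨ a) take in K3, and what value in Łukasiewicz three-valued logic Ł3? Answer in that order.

I; I

In K3: a → a = I → I = I
(a → a) → a = I → I = I
a ∨ a = I ∨ I = I
((a → a) → a) ∧ (a ∨ a) = I ∧ I = I
In Łukasiewicz three-valued logic Ł3: a → a = I → I = True  [min(1, 1−½+½)]
(a → a) → a = True → I = I
a ∨ a = I ∨ I = I
((a → a) → a) ∧ (a ∨ a) = I ∧ I = I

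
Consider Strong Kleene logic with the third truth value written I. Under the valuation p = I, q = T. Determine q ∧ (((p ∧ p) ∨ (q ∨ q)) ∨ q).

p ∧ p = I ∧ I = I
q ∨ q = T ∨ T = T
(p ∧ p) ∨ (q ∨ q) = I ∨ T = T
((p ∧ p) ∨ (q ∨ q)) ∨ q = T ∨ T = T
q ∧ (((p ∧ p) ∨ (q ∨ q)) ∨ q) = T ∧ T = T

T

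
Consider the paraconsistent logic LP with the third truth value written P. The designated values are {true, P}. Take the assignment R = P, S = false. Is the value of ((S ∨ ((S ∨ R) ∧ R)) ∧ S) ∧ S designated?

No

S ∨ R = false ∨ P = P
(S ∨ R) ∧ R = P ∧ P = P
S ∨ ((S ∨ R) ∧ R) = false ∨ P = P
(S ∨ ((S ∨ R) ∧ R)) ∧ S = P ∧ false = false
((S ∨ ((S ∨ R) ∧ R)) ∧ S) ∧ S = false ∧ false = false
false ∉ {true, P}.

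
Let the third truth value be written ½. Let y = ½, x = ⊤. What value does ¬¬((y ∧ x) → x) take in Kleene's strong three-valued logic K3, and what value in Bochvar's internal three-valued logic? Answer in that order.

⊤; ½

In Kleene's strong three-valued logic K3: y ∧ x = ½ ∧ ⊤ = ½
(y ∧ x) → x = ½ → ⊤ = ⊤  [¬½ ∨ ⊤]
¬((y ∧ x) → x) = ¬⊤ = ⊥
¬¬((y ∧ x) → x) = ¬⊥ = ⊤
In Bochvar's internal three-valued logic: y ∧ x = ½ ∧ ⊤ = ½
(y ∧ x) → x = ½ → ⊤ = ½  [any arg is the third value ⇒ result is the third value]
¬((y ∧ x) → x) = ¬½ = ½
¬¬((y ∧ x) → x) = ¬½ = ½
They differ because Kleene's strong three-valued logic K3 and Bochvar's internal three-valued logic treat ½ differently under the binary connectives.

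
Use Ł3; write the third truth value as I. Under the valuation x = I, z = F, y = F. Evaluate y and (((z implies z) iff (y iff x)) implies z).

F

z implies z = F implies F = T
y iff x = F iff I = I  [1 − |0−½|]
(z implies z) iff (y iff x) = T iff I = I
((z implies z) iff (y iff x)) implies z = I implies F = I
y and (((z implies z) iff (y iff x)) implies z) = F and I = F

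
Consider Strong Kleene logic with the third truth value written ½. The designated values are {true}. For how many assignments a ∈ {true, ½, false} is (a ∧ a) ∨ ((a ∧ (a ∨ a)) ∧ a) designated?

1

a=true: true ✓
a=½: ½ ·
a=false: false ·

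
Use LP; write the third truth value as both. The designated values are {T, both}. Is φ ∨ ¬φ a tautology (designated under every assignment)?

Every assignment of φ over {T, both, F} gives a value in {T, both}.
In particular, with φ=both: φ ∨ ¬φ = both.

Yes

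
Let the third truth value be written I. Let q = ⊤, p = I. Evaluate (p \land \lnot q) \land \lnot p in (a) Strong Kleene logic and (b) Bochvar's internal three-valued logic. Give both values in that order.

In Strong Kleene logic: \lnot q = \lnot ⊤ = ⊥
p \land \lnot q = I \land ⊥ = ⊥
\lnot p = \lnot I = I
(p \land \lnot q) \land \lnot p = ⊥ \land I = ⊥
In Bochvar's internal three-valued logic: \lnot q = \lnot ⊤ = ⊥
p \land \lnot q = I \land ⊥ = I
\lnot p = \lnot I = I
(p \land \lnot q) \land \lnot p = I \land I = I
They differ because Strong Kleene logic and Bochvar's internal three-valued logic treat I differently under the binary connectives.

⊥; I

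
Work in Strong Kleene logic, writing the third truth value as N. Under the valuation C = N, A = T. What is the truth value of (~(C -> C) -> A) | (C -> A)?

C -> C = N -> N = N
~(C -> C) = ~N = N
~(C -> C) -> A = N -> T = T
C -> A = N -> T = T
(~(C -> C) -> A) | (C -> A) = T | T = T

T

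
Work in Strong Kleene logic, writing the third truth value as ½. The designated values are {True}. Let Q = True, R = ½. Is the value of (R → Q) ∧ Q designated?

R → Q = ½ → True = True  [¬½ ∨ True]
(R → Q) ∧ Q = True ∧ True = True
True ∈ {True}.

Yes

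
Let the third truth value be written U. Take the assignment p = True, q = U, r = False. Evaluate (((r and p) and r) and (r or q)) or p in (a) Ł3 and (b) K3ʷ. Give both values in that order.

True; U

In Ł3: r and p = False and True = False
(r and p) and r = False and False = False
r or q = False or U = U
((r and p) and r) and (r or q) = False and U = False
(((r and p) and r) and (r or q)) or p = False or True = True
In K3ʷ: r and p = False and True = False
(r and p) and r = False and False = False
r or q = False or U = U
((r and p) and r) and (r or q) = False and U = U
(((r and p) and r) and (r or q)) or p = U or True = U
They differ because Ł3 and K3ʷ treat U differently under the binary connectives.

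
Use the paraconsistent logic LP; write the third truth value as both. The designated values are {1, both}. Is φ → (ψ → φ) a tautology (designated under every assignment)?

Yes

Every assignment of φ, ψ over {1, both, 0} gives a value in {1, both}.
In particular, with φ=both, ψ=both: φ → (ψ → φ) = both.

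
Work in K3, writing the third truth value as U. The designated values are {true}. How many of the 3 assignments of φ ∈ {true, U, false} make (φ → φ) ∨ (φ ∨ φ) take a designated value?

2

φ=true: true ✓
φ=U: U ·
φ=false: true ✓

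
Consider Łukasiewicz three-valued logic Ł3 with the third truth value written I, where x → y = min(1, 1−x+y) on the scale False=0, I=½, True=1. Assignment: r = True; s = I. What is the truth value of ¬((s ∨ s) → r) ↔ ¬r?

s ∨ s = I ∨ I = I
(s ∨ s) → r = I → True = True  [min(1, 1−½+1)]
¬((s ∨ s) → r) = ¬True = False
¬r = ¬True = False
¬((s ∨ s) → r) ↔ ¬r = False ↔ False = True

True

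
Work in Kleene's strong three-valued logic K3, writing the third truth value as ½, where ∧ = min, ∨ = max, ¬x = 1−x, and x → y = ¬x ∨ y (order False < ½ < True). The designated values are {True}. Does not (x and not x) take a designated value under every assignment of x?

Countermodel: x=½ gives ½, which is not designated.

No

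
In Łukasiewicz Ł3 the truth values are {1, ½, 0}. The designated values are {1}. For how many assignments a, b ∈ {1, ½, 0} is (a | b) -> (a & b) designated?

3

Designated under: (a=1, b=1); (a=½, b=½); (a=0, b=0).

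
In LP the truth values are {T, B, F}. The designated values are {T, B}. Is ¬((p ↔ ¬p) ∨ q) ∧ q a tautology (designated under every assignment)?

Countermodel: p=T, q=T gives F, which is not designated.

No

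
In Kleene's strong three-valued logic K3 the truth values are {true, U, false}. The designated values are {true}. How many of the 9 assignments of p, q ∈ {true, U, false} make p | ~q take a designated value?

5

Of the 9 assignments, 5 give a value in {true}.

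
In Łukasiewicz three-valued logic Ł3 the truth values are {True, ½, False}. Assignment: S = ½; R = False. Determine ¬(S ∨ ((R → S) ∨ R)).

False

R → S = False → ½ = True  [min(1, 1−0+½)]
(R → S) ∨ R = True ∨ False = True
S ∨ ((R → S) ∨ R) = ½ ∨ True = True
¬(S ∨ ((R → S) ∨ R)) = ¬True = False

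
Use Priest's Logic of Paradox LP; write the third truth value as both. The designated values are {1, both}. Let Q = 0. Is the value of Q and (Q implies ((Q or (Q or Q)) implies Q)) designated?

Q or Q = 0 or 0 = 0
Q or (Q or Q) = 0 or 0 = 0
(Q or (Q or Q)) implies Q = 0 implies 0 = 1
Q implies ((Q or (Q or Q)) implies Q) = 0 implies 1 = 1
Q and (Q implies ((Q or (Q or Q)) implies Q)) = 0 and 1 = 0
0 ∉ {1, both}.

No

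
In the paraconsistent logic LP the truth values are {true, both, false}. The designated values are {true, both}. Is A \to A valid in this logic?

Yes

Every assignment of A over {true, both, false} gives a value in {true, both}.
In particular, with A=both: A \to A = both.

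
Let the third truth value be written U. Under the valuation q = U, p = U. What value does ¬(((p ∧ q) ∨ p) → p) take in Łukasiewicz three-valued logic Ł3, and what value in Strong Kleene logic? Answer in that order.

false; U

In Łukasiewicz three-valued logic Ł3: p ∧ q = U ∧ U = U
(p ∧ q) ∨ p = U ∨ U = U
((p ∧ q) ∨ p) → p = U → U = true
¬(((p ∧ q) ∨ p) → p) = ¬true = false
In Strong Kleene logic: p ∧ q = U ∧ U = U
(p ∧ q) ∨ p = U ∨ U = U
((p ∧ q) ∨ p) → p = U → U = U  [¬U ∨ U]
¬(((p ∧ q) ∨ p) → p) = ¬U = U
They differ because Łukasiewicz three-valued logic Ł3 and Strong Kleene logic treat U differently under implication.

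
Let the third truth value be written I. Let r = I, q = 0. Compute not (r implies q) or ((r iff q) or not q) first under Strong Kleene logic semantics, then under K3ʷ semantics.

In Strong Kleene logic: r implies q = I implies 0 = I  [not I or 0]
not (r implies q) = not I = I
r iff q = I iff 0 = I
not q = not 0 = 1
(r iff q) or not q = I or 1 = 1
not (r implies q) or ((r iff q) or not q) = I or 1 = 1
In K3ʷ: r implies q = I implies 0 = I  [any arg is the third value ⇒ result is the third value]
not (r implies q) = not I = I
r iff q = I iff 0 = I
not q = not 0 = 1
(r iff q) or not q = I or 1 = I
not (r implies q) or ((r iff q) or not q) = I or I = I
They differ because Strong Kleene logic and K3ʷ treat I differently under the binary connectives.

1; I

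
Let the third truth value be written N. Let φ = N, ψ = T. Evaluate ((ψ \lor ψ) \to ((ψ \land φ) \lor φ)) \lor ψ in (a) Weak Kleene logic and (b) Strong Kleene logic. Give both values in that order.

N; T

In Weak Kleene logic: ψ \lor ψ = T \lor T = T
ψ \land φ = T \land N = N
(ψ \land φ) \lor φ = N \lor N = N
(ψ \lor ψ) \to ((ψ \land φ) \lor φ) = T \to N = N  [any arg is the third value ⇒ result is the third value]
((ψ \lor ψ) \to ((ψ \land φ) \lor φ)) \lor ψ = N \lor T = N
In Strong Kleene logic: ψ \lor ψ = T \lor T = T
ψ \land φ = T \land N = N
(ψ \land φ) \lor φ = N \lor N = N
(ψ \lor ψ) \to ((ψ \land φ) \lor φ) = T \to N = N  [\lnot T \lor N]
((ψ \lor ψ) \to ((ψ \land φ) \lor φ)) \lor ψ = N \lor T = T
They differ because Weak Kleene logic and Strong Kleene logic treat N differently under the binary connectives.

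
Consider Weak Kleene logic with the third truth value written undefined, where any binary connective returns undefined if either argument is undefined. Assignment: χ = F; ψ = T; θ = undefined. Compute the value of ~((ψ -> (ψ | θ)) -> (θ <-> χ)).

undefined

ψ | θ = T | undefined = undefined
ψ -> (ψ | θ) = T -> undefined = undefined  [any arg is the third value ⇒ result is the third value]
θ <-> χ = undefined <-> F = undefined
(ψ -> (ψ | θ)) -> (θ <-> χ) = undefined -> undefined = undefined
~((ψ -> (ψ | θ)) -> (θ <-> χ)) = ~undefined = undefined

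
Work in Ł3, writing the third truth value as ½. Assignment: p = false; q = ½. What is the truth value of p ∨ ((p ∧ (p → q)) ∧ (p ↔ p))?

false

p → q = false → ½ = true  [min(1, 1−0+½)]
p ∧ (p → q) = false ∧ true = false
p ↔ p = false ↔ false = true
(p ∧ (p → q)) ∧ (p ↔ p) = false ∧ true = false
p ∨ ((p ∧ (p → q)) ∧ (p ↔ p)) = false ∨ false = false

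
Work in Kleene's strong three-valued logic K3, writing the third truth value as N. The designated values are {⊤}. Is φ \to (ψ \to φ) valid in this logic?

No

Countermodel: φ=N, ψ=⊤ gives N, which is not designated.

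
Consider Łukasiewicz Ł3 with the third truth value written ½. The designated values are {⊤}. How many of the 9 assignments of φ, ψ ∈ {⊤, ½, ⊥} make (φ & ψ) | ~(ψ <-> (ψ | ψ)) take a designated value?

Designated under: (φ=⊤, ψ=⊤).

1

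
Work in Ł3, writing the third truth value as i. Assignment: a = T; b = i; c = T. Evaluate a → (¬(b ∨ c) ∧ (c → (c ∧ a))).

b ∨ c = i ∨ T = T
¬(b ∨ c) = ¬T = F
c ∧ a = T ∧ T = T
c → (c ∧ a) = T → T = T
¬(b ∨ c) ∧ (c → (c ∧ a)) = F ∧ T = F
a → (¬(b ∨ c) ∧ (c → (c ∧ a))) = T → F = F

F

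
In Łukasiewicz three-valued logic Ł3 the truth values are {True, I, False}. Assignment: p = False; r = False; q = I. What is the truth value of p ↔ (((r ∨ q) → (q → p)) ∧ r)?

r ∨ q = False ∨ I = I
q → p = I → False = I
(r ∨ q) → (q → p) = I → I = True
((r ∨ q) → (q → p)) ∧ r = True ∧ False = False
p ↔ (((r ∨ q) → (q → p)) ∧ r) = False ↔ False = True

True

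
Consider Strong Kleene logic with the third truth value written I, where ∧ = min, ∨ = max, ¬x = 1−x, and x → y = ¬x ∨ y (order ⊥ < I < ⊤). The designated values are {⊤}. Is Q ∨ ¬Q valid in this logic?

Countermodel: Q=I gives I, which is not designated.

No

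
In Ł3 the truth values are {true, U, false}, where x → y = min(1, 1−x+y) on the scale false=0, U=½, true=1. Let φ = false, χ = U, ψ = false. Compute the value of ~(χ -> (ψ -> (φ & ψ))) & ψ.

false

φ & ψ = false & false = false
ψ -> (φ & ψ) = false -> false = true
χ -> (ψ -> (φ & ψ)) = U -> true = true  [min(1, 1−½+1)]
~(χ -> (ψ -> (φ & ψ))) = ~true = false
~(χ -> (ψ -> (φ & ψ))) & ψ = false & false = false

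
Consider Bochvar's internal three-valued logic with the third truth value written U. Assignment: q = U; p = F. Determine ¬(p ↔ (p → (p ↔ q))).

p ↔ q = F ↔ U = U
p → (p ↔ q) = F → U = U  [any arg is the third value ⇒ result is the third value]
p ↔ (p → (p ↔ q)) = F ↔ U = U
¬(p ↔ (p → (p ↔ q))) = ¬U = U

U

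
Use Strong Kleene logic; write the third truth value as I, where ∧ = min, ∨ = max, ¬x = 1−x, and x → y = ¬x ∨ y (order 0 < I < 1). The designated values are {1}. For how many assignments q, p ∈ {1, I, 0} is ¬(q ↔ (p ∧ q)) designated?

1

Designated under: (q=1, p=0).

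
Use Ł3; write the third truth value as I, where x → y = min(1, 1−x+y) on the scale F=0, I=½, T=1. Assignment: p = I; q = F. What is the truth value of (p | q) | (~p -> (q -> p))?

p | q = I | F = I
~p = ~I = I
q -> p = F -> I = T  [min(1, 1−0+½)]
~p -> (q -> p) = I -> T = T
(p | q) | (~p -> (q -> p)) = I | T = T

T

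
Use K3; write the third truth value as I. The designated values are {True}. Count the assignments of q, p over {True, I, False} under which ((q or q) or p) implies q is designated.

Designated under: (q=True, p=True); (q=True, p=I); (q=True, p=False); (q=False, p=False).

4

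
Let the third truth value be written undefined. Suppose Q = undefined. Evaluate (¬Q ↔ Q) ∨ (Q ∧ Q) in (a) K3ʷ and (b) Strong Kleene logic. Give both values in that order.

undefined; undefined

In K3ʷ: ¬Q = ¬undefined = undefined
¬Q ↔ Q = undefined ↔ undefined = undefined
Q ∧ Q = undefined ∧ undefined = undefined
(¬Q ↔ Q) ∨ (Q ∧ Q) = undefined ∨ undefined = undefined
In Strong Kleene logic: ¬Q = ¬undefined = undefined
¬Q ↔ Q = undefined ↔ undefined = undefined
Q ∧ Q = undefined ∧ undefined = undefined
(¬Q ↔ Q) ∨ (Q ∧ Q) = undefined ∨ undefined = undefined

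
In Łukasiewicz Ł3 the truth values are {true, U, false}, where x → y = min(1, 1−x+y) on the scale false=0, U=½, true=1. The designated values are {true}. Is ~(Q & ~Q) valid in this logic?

Countermodel: Q=U gives U, which is not designated.

No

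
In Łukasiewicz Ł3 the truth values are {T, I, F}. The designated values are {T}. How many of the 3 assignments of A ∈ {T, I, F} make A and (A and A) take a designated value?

1

A=T: T ✓
A=I: I ·
A=F: F ·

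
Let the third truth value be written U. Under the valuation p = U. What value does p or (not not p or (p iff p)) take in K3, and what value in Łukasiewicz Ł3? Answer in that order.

In K3: not p = not U = U
not not p = not U = U
p iff p = U iff U = U
not not p or (p iff p) = U or U = U
p or (not not p or (p iff p)) = U or U = U
In Łukasiewicz Ł3: not p = not U = U
not not p = not U = U
p iff p = U iff U = ⊤  [1 − |½−½|]
not not p or (p iff p) = U or ⊤ = ⊤
p or (not not p or (p iff p)) = U or ⊤ = ⊤
They differ because K3 and Łukasiewicz Ł3 treat U differently under implication.

U; ⊤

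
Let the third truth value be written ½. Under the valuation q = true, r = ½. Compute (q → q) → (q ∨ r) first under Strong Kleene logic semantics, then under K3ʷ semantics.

true; ½

In Strong Kleene logic: q → q = true → true = true
q ∨ r = true ∨ ½ = true
(q → q) → (q ∨ r) = true → true = true
In K3ʷ: q → q = true → true = true
q ∨ r = true ∨ ½ = ½
(q → q) → (q ∨ r) = true → ½ = ½  [any arg is the third value ⇒ result is the third value]
They differ because Strong Kleene logic and K3ʷ treat ½ differently under the binary connectives.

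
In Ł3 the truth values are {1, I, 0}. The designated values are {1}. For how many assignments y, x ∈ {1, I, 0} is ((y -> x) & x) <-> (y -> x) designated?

5

Of the 9 assignments, 5 give a value in {1}.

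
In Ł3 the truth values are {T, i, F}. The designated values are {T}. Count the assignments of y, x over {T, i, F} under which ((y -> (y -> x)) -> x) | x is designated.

5

Of the 9 assignments, 5 give a value in {T}.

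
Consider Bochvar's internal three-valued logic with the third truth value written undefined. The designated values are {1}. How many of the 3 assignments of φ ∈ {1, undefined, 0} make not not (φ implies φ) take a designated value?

φ=1: 1 ✓
φ=undefined: undefined ·
φ=0: 1 ✓

2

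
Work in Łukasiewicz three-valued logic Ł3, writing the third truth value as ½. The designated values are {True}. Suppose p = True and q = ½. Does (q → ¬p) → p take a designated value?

Yes

¬p = ¬True = False
q → ¬p = ½ → False = ½  [min(1, 1−½+0)]
(q → ¬p) → p = ½ → True = True
True ∈ {True}.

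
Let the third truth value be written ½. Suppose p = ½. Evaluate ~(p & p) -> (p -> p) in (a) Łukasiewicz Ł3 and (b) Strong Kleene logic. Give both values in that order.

1; ½

In Łukasiewicz Ł3: p & p = ½ & ½ = ½
~(p & p) = ~½ = ½
p -> p = ½ -> ½ = 1
~(p & p) -> (p -> p) = ½ -> 1 = 1
In Strong Kleene logic: p & p = ½ & ½ = ½
~(p & p) = ~½ = ½
p -> p = ½ -> ½ = ½  [~½ | ½]
~(p & p) -> (p -> p) = ½ -> ½ = ½
They differ because Łukasiewicz Ł3 and Strong Kleene logic treat ½ differently under implication.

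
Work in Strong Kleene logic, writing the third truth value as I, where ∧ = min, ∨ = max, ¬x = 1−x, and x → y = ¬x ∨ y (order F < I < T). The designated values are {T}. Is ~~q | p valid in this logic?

Countermodel: q=I, p=I gives I, which is not designated.

No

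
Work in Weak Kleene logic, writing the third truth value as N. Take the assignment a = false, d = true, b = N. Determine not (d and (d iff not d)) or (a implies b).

N

not d = not true = false
d iff not d = true iff false = false
d and (d iff not d) = true and false = false
not (d and (d iff not d)) = not false = true
a implies b = false implies N = N  [any arg is the third value ⇒ result is the third value]
not (d and (d iff not d)) or (a implies b) = true or N = N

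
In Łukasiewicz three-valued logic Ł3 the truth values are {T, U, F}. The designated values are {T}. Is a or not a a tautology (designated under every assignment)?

No

Countermodel: a=U gives U, which is not designated.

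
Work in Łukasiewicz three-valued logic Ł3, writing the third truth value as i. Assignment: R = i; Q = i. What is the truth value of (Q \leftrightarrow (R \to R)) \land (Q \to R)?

i

R \to R = i \to i = ⊤  [min(1, 1−½+½)]
Q \leftrightarrow (R \to R) = i \leftrightarrow ⊤ = i
Q \to R = i \to i = ⊤
(Q \leftrightarrow (R \to R)) \land (Q \to R) = i \land ⊤ = i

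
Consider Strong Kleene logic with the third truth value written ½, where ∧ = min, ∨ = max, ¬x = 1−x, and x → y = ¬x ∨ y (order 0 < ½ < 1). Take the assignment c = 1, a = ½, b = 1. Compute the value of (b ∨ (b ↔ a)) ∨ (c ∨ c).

b ↔ a = 1 ↔ ½ = ½
b ∨ (b ↔ a) = 1 ∨ ½ = 1
c ∨ c = 1 ∨ 1 = 1
(b ∨ (b ↔ a)) ∨ (c ∨ c) = 1 ∨ 1 = 1

1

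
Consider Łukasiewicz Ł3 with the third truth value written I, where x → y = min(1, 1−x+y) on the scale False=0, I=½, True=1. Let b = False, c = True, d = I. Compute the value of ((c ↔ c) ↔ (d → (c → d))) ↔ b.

False

c ↔ c = True ↔ True = True
c → d = True → I = I
d → (c → d) = I → I = True
(c ↔ c) ↔ (d → (c → d)) = True ↔ True = True
((c ↔ c) ↔ (d → (c → d))) ↔ b = True ↔ False = False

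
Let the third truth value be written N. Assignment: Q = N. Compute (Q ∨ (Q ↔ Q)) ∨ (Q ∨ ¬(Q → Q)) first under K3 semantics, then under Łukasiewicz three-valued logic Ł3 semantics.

In K3: Q ↔ Q = N ↔ N = N
Q ∨ (Q ↔ Q) = N ∨ N = N
Q → Q = N → N = N  [¬N ∨ N]
¬(Q → Q) = ¬N = N
Q ∨ ¬(Q → Q) = N ∨ N = N
(Q ∨ (Q ↔ Q)) ∨ (Q ∨ ¬(Q → Q)) = N ∨ N = N
In Łukasiewicz three-valued logic Ł3: Q ↔ Q = N ↔ N = True  [1 − |½−½|]
Q ∨ (Q ↔ Q) = N ∨ True = True
Q → Q = N → N = True
¬(Q → Q) = ¬True = False
Q ∨ ¬(Q → Q) = N ∨ False = N
(Q ∨ (Q ↔ Q)) ∨ (Q ∨ ¬(Q → Q)) = True ∨ N = True
They differ because K3 and Łukasiewicz three-valued logic Ł3 treat N differently under implication.

N; True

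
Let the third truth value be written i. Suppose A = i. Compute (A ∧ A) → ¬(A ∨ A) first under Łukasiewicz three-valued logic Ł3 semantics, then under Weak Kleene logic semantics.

true; i

In Łukasiewicz three-valued logic Ł3: A ∧ A = i ∧ i = i
A ∨ A = i ∨ i = i
¬(A ∨ A) = ¬i = i
(A ∧ A) → ¬(A ∨ A) = i → i = true  [min(1, 1−½+½)]
In Weak Kleene logic: A ∧ A = i ∧ i = i
A ∨ A = i ∨ i = i
¬(A ∨ A) = ¬i = i
(A ∧ A) → ¬(A ∨ A) = i → i = i  [any arg is the third value ⇒ result is the third value]
They differ because Łukasiewicz three-valued logic Ł3 and Weak Kleene logic treat i differently under the binary connectives.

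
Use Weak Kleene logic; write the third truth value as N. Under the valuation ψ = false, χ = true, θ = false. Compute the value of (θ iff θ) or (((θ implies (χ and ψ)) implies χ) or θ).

θ iff θ = false iff false = true
χ and ψ = true and false = false
θ implies (χ and ψ) = false implies false = true
(θ implies (χ and ψ)) implies χ = true implies true = true
((θ implies (χ and ψ)) implies χ) or θ = true or false = true
(θ iff θ) or (((θ implies (χ and ψ)) implies χ) or θ) = true or true = true

true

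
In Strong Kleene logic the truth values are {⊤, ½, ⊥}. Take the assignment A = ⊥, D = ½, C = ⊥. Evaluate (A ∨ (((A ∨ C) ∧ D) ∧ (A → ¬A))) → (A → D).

A ∨ C = ⊥ ∨ ⊥ = ⊥
(A ∨ C) ∧ D = ⊥ ∧ ½ = ⊥
¬A = ¬⊥ = ⊤
A → ¬A = ⊥ → ⊤ = ⊤
((A ∨ C) ∧ D) ∧ (A → ¬A) = ⊥ ∧ ⊤ = ⊥
A ∨ (((A ∨ C) ∧ D) ∧ (A → ¬A)) = ⊥ ∨ ⊥ = ⊥
A → D = ⊥ → ½ = ⊤  [¬⊥ ∨ ½]
(A ∨ (((A ∨ C) ∧ D) ∧ (A → ¬A))) → (A → D) = ⊥ → ⊤ = ⊤

⊤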